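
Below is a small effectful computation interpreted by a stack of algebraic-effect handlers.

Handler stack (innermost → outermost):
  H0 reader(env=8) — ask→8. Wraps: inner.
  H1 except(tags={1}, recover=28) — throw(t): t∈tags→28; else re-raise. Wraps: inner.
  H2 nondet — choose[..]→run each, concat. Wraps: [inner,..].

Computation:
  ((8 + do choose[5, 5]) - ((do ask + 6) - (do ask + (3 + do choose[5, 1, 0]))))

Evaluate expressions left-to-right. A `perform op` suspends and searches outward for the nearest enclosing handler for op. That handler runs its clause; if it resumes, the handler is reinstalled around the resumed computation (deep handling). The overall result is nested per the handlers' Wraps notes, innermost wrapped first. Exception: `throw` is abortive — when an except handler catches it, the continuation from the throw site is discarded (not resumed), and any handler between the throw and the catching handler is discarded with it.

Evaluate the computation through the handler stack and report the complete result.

Answer: [15, 11, 10, 15, 11, 10]

Working:
choose[5, 5] @ H2
  branch[0] choose=5:
    ask @ H0 ⇒ 8
    ask @ H0 ⇒ 8
    choose[5, 1, 0] @ H2
      branch[0] choose=5:
        H0 returns 15
        H1 returns 15
        H2 returns [15]
      branch[1] choose=1:
        H0 returns 11
        H1 returns 11
        H2 returns [11]
      branch[2] choose=0:
        H0 returns 10
        H1 returns 10
        H2 returns [10]
  branch[1] choose=5:
    ask @ H0 ⇒ 8
    ask @ H0 ⇒ 8
    choose[5, 1, 0] @ H2
      branch[0] choose=5:
        H0 returns 15
        H1 returns 15
        H2 returns [15]
      branch[1] choose=1:
        H0 returns 11
        H1 returns 11
        H2 returns [11]
      branch[2] choose=0:
        H0 returns 10
        H1 returns 10
        H2 returns [10]
= [15, 11, 10, 15, 11, 10]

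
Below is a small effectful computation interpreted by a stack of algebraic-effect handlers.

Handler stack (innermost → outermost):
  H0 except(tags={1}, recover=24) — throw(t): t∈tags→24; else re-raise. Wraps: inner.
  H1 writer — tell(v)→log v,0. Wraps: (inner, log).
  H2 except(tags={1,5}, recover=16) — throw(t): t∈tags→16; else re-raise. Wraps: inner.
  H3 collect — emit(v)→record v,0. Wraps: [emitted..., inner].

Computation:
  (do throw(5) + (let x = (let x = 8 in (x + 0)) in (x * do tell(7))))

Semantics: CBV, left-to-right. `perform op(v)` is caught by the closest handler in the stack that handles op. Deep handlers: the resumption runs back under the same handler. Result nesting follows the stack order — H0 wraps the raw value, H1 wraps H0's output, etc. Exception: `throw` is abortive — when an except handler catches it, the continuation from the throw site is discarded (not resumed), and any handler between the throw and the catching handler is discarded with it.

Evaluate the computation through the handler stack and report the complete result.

Answer: [16]

Evaluation trace:
throw(5) @ H0 re-raised
throw(5) @ H2 caught ⇒ 16
H3 returns [16]
= [16]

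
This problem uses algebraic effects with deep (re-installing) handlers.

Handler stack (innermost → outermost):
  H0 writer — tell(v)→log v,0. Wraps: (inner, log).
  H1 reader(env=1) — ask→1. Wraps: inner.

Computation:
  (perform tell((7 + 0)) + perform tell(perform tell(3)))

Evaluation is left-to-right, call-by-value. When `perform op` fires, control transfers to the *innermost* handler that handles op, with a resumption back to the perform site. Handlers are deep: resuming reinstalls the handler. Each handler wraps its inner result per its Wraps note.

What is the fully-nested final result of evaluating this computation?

Answer: (0, (7, 3, 0))

Working:
tell(7) @ H0 ⇒ log+=7
tell(3) @ H0 ⇒ log+=3
tell(0) @ H0 ⇒ log+=0
H0 returns (0, (7, 3, 0))
H1 returns (0, (7, 3, 0))
= (0, (7, 3, 0))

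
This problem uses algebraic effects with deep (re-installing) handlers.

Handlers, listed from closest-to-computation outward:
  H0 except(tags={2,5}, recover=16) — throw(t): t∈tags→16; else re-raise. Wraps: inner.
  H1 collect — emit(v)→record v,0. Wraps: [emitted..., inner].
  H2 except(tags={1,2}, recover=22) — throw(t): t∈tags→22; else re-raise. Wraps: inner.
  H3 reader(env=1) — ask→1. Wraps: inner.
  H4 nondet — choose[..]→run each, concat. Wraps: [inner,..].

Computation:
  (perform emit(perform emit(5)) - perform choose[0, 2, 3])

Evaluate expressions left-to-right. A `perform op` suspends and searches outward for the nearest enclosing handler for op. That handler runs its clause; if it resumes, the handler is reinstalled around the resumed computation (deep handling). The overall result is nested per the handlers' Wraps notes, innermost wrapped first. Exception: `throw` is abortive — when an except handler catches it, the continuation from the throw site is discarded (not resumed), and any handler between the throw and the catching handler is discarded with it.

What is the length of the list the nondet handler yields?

Answer: 3

Evaluation trace:
emit(5) @ H1 ⇒ out+=5
emit(0) @ H1 ⇒ out+=0
choose[0, 2, 3] @ H4
  branch[0] choose=0:
    H0 returns 0
    H1 returns [5, 0, 0]
    H2 returns [5, 0, 0]
    H3 returns [5, 0, 0]
    H4 returns [[5, 0, 0]]
  branch[1] choose=2:
    H0 returns -2
    H1 returns [5, 0, -2]
    H2 returns [5, 0, -2]
    H3 returns [5, 0, -2]
    H4 returns [[5, 0, -2]]
  branch[2] choose=3:
    H0 returns -3
    H1 returns [5, 0, -3]
    H2 returns [5, 0, -3]
    H3 returns [5, 0, -3]
    H4 returns [[5, 0, -3]]
= [[5, 0, 0], [5, 0, -2], [5, 0, -3]]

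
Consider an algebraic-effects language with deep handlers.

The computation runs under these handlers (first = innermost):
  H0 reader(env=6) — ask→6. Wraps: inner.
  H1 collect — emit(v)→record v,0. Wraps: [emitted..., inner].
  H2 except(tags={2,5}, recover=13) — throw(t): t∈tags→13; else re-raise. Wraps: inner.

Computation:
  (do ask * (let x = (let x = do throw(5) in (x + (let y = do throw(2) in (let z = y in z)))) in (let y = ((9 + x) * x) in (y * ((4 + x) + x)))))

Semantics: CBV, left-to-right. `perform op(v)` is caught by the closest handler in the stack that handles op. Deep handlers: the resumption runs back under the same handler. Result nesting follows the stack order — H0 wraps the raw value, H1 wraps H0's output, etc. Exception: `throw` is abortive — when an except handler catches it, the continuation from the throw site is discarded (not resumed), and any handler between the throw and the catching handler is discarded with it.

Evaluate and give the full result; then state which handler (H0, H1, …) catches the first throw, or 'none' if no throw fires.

Step-by-step:
ask @ H0 ⇒ 6
throw(5) @ H2 caught ⇒ 13
= 13

Answer: 13 ; first throw caught by: H2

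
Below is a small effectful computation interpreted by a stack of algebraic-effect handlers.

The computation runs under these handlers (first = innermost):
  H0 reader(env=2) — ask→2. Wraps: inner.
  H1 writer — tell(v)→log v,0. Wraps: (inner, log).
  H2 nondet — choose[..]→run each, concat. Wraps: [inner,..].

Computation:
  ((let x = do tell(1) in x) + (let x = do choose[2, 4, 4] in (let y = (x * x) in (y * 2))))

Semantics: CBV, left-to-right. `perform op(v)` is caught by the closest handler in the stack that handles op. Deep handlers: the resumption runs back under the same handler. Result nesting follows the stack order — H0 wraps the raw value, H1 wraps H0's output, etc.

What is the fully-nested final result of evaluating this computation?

Answer: [(8, (1)), (32, (1)), (32, (1))]

Working:
tell(1) @ H1 ⇒ log+=1
choose[2, 4, 4] @ H2
  branch[0] choose=2:
    H0 returns 8
    H1 returns (8, (1))
    H2 returns [(8, (1))]
  branch[1] choose=4:
    H0 returns 32
    H1 returns (32, (1))
    H2 returns [(32, (1))]
  branch[2] choose=4:
    H0 returns 32
    H1 returns (32, (1))
    H2 returns [(32, (1))]
= [(8, (1)), (32, (1)), (32, (1))]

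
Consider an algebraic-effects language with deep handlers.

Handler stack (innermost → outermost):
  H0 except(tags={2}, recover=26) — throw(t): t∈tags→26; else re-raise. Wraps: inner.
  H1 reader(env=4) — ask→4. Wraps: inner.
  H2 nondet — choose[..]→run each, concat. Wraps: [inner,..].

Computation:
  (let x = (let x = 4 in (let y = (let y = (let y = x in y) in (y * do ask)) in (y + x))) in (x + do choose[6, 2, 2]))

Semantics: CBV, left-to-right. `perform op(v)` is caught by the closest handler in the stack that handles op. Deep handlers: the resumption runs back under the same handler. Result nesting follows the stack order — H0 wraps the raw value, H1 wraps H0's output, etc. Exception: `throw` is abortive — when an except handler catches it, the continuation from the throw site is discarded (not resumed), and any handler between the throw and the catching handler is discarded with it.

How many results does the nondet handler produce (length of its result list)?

Answer: 3

Step-by-step:
ask @ H1 ⇒ 4
choose[6, 2, 2] @ H2
  branch[0] choose=6:
    H0 returns 26
    H1 returns 26
    H2 returns [26]
  branch[1] choose=2:
    H0 returns 22
    H1 returns 22
    H2 returns [22]
  branch[2] choose=2:
    H0 returns 22
    H1 returns 22
    H2 returns [22]
= [26, 22, 22]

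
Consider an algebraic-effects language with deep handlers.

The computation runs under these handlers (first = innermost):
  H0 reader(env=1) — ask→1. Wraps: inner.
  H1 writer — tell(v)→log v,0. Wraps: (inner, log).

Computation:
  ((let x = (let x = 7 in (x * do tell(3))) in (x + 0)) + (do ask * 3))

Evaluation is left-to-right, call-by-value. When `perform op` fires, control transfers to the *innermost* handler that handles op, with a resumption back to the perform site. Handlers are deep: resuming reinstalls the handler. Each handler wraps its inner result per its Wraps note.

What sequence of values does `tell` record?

Evaluation trace:
tell(3) @ H1 ⇒ log+=3
ask @ H0 ⇒ 1
H0 returns 3
H1 returns (3, (3))
= (3, (3))

Answer: (3)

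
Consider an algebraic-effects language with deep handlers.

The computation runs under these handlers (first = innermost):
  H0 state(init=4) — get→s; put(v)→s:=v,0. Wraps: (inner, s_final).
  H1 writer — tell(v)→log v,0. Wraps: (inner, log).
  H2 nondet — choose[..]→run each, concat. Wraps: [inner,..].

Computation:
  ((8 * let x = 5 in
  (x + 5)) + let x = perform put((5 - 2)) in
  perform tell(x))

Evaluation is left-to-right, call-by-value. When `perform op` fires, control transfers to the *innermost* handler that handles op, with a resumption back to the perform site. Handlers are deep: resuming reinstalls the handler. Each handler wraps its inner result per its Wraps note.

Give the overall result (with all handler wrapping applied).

Answer: [((80, 3), (0))]

Working:
put(3) @ H0 ⇒ s:=3
tell(0) @ H1 ⇒ log+=0
H0 returns (80, 3)
H1 returns ((80, 3), (0))
H2 returns [((80, 3), (0))]
= [((80, 3), (0))]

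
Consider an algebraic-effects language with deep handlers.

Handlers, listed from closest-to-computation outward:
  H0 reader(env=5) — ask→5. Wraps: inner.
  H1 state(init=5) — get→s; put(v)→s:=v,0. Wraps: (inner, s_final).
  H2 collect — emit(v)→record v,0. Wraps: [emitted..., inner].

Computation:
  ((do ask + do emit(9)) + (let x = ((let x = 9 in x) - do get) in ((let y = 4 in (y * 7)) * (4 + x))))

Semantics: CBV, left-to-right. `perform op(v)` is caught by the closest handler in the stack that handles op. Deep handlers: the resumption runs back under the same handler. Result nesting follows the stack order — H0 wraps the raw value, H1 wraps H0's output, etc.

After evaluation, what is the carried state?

Answer: 5

Evaluation trace:
ask @ H0 ⇒ 5
emit(9) @ H2 ⇒ out+=9
get @ H1 ⇒ 5
H0 returns 229
H1 returns (229, 5)
H2 returns [9, (229, 5)]
= [9, (229, 5)]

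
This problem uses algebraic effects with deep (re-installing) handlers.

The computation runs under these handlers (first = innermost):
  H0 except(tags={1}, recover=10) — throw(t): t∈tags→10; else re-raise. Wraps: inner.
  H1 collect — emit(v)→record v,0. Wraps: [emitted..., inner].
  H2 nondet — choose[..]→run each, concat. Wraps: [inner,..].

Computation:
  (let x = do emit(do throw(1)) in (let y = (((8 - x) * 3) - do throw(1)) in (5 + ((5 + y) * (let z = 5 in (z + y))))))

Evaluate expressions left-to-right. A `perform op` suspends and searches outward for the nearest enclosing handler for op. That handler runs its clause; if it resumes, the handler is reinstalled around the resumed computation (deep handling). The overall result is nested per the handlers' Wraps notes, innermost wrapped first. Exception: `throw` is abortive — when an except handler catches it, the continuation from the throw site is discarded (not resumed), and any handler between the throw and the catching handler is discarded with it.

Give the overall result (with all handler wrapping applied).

Working:
throw(1) @ H0 caught ⇒ 10
H1 returns [10]
H2 returns [[10]]
= [[10]]

Answer: [[10]]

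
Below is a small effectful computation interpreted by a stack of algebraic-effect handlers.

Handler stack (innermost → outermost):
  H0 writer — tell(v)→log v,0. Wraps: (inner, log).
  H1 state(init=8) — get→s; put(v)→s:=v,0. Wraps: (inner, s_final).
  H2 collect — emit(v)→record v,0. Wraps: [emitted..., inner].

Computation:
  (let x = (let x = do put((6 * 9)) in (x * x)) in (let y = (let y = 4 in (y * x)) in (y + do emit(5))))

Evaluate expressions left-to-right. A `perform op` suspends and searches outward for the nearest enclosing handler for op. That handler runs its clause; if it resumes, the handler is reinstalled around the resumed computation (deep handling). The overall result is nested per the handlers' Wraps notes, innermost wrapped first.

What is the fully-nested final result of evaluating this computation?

Answer: [5, ((0, ()), 54)]

Working:
put(54) @ H1 ⇒ s:=54
emit(5) @ H2 ⇒ out+=5
H0 returns (0, ())
H1 returns ((0, ()), 54)
H2 returns [5, ((0, ()), 54)]
= [5, ((0, ()), 54)]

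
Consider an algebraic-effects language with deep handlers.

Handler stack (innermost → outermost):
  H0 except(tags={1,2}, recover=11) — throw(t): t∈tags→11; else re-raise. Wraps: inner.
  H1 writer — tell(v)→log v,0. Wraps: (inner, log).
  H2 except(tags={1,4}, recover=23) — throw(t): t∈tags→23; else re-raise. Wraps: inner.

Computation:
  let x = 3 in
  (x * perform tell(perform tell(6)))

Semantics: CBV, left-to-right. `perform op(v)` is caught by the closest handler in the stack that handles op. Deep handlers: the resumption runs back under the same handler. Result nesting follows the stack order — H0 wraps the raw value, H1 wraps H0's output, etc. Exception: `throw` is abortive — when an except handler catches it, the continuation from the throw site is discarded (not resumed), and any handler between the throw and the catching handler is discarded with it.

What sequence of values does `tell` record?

Step-by-step:
tell(6) @ H1 ⇒ log+=6
tell(0) @ H1 ⇒ log+=0
H0 returns 0
H1 returns (0, (6, 0))
H2 returns (0, (6, 0))
= (0, (6, 0))

Answer: (6, 0)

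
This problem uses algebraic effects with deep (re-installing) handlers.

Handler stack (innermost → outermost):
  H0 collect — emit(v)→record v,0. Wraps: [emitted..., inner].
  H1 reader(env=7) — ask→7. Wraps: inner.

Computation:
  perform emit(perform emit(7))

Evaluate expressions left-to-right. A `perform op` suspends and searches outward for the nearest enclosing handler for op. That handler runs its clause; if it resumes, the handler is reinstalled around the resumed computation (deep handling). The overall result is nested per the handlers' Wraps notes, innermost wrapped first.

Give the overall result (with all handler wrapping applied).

Working:
emit(7) @ H0 ⇒ out+=7
emit(0) @ H0 ⇒ out+=0
H0 returns [7, 0, 0]
H1 returns [7, 0, 0]
= [7, 0, 0]

Answer: [7, 0, 0]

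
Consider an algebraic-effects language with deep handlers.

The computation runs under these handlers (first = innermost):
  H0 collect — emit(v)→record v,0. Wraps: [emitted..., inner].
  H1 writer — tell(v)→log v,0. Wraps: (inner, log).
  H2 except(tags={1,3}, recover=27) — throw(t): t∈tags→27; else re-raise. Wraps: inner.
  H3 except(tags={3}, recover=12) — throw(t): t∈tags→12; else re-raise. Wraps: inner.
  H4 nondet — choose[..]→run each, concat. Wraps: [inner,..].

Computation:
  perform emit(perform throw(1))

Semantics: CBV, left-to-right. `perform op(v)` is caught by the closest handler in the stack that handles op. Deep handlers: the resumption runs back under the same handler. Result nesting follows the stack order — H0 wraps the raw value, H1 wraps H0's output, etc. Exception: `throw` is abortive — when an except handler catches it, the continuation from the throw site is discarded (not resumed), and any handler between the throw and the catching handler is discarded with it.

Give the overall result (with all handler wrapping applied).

Step-by-step:
throw(1) @ H2 caught ⇒ 27
H3 returns 27
H4 returns [27]
= [27]

Answer: [27]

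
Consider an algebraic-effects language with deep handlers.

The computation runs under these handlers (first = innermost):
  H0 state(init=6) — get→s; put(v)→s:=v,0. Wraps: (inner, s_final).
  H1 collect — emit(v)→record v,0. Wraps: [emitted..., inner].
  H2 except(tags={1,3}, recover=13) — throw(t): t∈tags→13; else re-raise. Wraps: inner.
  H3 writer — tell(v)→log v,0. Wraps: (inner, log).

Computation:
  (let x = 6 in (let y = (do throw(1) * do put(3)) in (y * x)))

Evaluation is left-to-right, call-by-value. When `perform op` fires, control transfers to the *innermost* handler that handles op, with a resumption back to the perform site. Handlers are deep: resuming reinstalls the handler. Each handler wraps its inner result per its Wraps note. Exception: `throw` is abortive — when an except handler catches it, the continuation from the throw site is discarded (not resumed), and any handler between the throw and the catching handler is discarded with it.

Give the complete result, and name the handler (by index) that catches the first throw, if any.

Evaluation trace:
throw(1) @ H2 caught ⇒ 13
H3 returns (13, ())
= (13, ())

Answer: (13, ()) ; first throw caught by: H2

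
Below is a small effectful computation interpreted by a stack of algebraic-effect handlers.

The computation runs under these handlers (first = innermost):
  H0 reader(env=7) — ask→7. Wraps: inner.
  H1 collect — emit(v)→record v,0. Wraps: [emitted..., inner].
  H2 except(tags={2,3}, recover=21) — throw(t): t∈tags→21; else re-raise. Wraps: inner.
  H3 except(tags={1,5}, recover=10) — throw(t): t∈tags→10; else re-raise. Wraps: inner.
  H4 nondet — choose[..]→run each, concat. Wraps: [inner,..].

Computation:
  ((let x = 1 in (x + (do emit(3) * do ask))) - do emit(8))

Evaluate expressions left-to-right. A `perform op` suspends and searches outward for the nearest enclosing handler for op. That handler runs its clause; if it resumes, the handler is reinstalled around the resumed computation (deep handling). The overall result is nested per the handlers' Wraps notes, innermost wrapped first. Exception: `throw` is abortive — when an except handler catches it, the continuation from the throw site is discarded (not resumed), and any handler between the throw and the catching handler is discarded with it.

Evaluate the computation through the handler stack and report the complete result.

Working:
emit(3) @ H1 ⇒ out+=3
ask @ H0 ⇒ 7
emit(8) @ H1 ⇒ out+=8
H0 returns 1
H1 returns [3, 8, 1]
H2 returns [3, 8, 1]
H3 returns [3, 8, 1]
H4 returns [[3, 8, 1]]
= [[3, 8, 1]]

Answer: [[3, 8, 1]]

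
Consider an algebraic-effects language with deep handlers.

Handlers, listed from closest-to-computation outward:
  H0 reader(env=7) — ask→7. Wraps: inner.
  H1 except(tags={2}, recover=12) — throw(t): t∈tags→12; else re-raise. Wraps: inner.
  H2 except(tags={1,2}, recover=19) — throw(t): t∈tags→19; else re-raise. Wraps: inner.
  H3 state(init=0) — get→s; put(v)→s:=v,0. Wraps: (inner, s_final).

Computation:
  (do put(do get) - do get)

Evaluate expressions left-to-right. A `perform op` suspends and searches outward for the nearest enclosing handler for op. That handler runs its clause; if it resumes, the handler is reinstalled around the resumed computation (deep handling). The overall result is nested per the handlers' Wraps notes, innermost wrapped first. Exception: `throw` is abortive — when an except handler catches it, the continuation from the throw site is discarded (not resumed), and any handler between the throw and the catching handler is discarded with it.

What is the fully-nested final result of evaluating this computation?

Answer: (0, 0)

Evaluation trace:
get @ H3 ⇒ 0
put(0) @ H3 ⇒ s:=0
get @ H3 ⇒ 0
H0 returns 0
H1 returns 0
H2 returns 0
H3 returns (0, 0)
= (0, 0)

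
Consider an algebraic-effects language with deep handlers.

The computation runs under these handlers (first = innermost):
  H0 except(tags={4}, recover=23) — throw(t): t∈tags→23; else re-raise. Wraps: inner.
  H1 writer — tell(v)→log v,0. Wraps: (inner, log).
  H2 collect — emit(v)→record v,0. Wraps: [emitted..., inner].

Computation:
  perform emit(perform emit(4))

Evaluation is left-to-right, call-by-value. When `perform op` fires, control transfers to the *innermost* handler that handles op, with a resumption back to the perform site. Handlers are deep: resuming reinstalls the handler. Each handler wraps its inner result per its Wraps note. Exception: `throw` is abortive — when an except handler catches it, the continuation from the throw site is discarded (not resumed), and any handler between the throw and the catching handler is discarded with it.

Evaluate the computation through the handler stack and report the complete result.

Answer: [4, 0, (0, ())]

Step-by-step:
emit(4) @ H2 ⇒ out+=4
emit(0) @ H2 ⇒ out+=0
H0 returns 0
H1 returns (0, ())
H2 returns [4, 0, (0, ())]
= [4, 0, (0, ())]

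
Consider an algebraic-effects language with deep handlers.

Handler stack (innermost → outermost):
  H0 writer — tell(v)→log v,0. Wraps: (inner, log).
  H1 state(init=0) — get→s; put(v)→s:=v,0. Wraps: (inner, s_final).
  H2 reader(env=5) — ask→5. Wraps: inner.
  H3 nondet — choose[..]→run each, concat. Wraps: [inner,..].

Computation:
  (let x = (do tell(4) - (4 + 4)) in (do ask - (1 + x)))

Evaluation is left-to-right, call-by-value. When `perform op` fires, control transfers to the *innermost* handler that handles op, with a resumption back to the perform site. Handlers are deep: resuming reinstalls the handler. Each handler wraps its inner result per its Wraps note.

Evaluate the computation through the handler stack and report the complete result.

Answer: [((12, (4)), 0)]

Step-by-step:
tell(4) @ H0 ⇒ log+=4
ask @ H2 ⇒ 5
H0 returns (12, (4))
H1 returns ((12, (4)), 0)
H2 returns ((12, (4)), 0)
H3 returns [((12, (4)), 0)]
= [((12, (4)), 0)]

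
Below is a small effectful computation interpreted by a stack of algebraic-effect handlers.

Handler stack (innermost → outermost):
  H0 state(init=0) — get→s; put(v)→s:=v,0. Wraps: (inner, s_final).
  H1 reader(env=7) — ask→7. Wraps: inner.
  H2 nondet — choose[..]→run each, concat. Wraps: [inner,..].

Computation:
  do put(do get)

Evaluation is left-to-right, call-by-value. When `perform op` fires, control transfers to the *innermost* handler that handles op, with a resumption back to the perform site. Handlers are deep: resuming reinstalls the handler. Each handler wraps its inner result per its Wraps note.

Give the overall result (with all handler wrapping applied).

Step-by-step:
get @ H0 ⇒ 0
put(0) @ H0 ⇒ s:=0
H0 returns (0, 0)
H1 returns (0, 0)
H2 returns [(0, 0)]
= [(0, 0)]

Answer: [(0, 0)]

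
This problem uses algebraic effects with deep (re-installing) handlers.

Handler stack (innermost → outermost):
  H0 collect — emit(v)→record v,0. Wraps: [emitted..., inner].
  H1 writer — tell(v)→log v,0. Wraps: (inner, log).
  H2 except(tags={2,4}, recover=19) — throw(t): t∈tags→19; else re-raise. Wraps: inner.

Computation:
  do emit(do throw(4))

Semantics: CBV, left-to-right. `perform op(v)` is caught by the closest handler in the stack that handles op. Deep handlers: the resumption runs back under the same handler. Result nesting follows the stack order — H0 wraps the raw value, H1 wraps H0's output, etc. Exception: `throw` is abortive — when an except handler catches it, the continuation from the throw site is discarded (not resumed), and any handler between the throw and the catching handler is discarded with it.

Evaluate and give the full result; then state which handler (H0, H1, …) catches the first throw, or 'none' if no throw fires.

Answer: 19 ; first throw caught by: H2

Evaluation trace:
throw(4) @ H2 caught ⇒ 19
= 19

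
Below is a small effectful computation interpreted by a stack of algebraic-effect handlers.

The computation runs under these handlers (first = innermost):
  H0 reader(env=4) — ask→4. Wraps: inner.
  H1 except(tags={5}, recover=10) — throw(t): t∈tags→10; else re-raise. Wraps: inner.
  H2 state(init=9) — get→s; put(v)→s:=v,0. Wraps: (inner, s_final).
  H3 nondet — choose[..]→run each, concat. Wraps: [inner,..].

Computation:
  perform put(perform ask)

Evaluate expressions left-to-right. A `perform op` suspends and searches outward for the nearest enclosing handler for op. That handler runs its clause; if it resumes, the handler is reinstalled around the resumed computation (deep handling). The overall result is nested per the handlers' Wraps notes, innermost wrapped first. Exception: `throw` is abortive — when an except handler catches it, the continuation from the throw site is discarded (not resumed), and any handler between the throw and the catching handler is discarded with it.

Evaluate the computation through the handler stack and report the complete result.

Answer: [(0, 4)]

Working:
ask @ H0 ⇒ 4
put(4) @ H2 ⇒ s:=4
H0 returns 0
H1 returns 0
H2 returns (0, 4)
H3 returns [(0, 4)]
= [(0, 4)]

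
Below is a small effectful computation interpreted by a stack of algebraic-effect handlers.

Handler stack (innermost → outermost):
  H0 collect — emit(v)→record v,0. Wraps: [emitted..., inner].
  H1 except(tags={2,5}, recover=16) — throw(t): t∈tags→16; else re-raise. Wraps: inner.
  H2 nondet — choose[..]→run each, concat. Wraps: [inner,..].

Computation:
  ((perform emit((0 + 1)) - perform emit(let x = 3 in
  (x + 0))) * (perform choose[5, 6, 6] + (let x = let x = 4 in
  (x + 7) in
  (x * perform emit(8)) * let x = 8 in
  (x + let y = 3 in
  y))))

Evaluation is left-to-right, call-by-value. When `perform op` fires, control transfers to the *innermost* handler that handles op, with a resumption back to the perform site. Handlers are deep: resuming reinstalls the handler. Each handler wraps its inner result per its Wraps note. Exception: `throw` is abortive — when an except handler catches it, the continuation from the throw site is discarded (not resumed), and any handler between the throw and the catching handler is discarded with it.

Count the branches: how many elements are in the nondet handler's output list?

Evaluation trace:
emit(1) @ H0 ⇒ out+=1
emit(3) @ H0 ⇒ out+=3
choose[5, 6, 6] @ H2
  branch[0] choose=5:
    emit(8) @ H0 ⇒ out+=8
    H0 returns [1, 3, 8, 0]
    H1 returns [1, 3, 8, 0]
    H2 returns [[1, 3, 8, 0]]
  branch[1] choose=6:
    emit(8) @ H0 ⇒ out+=8
    H0 returns [1, 3, 8, 0]
    H1 returns [1, 3, 8, 0]
    H2 returns [[1, 3, 8, 0]]
  branch[2] choose=6:
    emit(8) @ H0 ⇒ out+=8
    H0 returns [1, 3, 8, 0]
    H1 returns [1, 3, 8, 0]
    H2 returns [[1, 3, 8, 0]]
= [[1, 3, 8, 0], [1, 3, 8, 0], [1, 3, 8, 0]]

Answer: 3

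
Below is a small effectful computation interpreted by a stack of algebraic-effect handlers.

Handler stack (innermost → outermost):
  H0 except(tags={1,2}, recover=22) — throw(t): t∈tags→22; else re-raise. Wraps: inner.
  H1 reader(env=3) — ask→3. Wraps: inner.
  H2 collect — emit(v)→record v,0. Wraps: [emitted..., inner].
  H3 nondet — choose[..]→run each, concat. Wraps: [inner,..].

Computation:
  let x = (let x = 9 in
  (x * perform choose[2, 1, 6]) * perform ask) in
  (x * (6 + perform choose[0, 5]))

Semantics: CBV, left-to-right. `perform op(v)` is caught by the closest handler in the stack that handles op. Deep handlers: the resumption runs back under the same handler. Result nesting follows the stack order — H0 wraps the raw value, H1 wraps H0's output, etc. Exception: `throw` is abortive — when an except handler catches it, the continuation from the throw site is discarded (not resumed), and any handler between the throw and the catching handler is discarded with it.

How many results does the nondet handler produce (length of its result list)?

Evaluation trace:
choose[2, 1, 6] @ H3
  branch[0] choose=2:
    ask @ H1 ⇒ 3
    choose[0, 5] @ H3
      branch[0] choose=0:
        H0 returns 324
        H1 returns 324
        H2 returns [324]
        H3 returns [[324]]
      branch[1] choose=5:
        H0 returns 594
        H1 returns 594
        H2 returns [594]
        H3 returns [[594]]
  branch[1] choose=1:
    ask @ H1 ⇒ 3
    choose[0, 5] @ H3
      branch[0] choose=0:
        H0 returns 162
        H1 returns 162
        H2 returns [162]
        H3 returns [[162]]
      branch[1] choose=5:
        H0 returns 297
        H1 returns 297
        H2 returns [297]
        H3 returns [[297]]
  branch[2] choose=6:
    ask @ H1 ⇒ 3
    choose[0, 5] @ H3
      branch[0] choose=0:
        H0 returns 972
        H1 returns 972
        H2 returns [972]
        H3 returns [[972]]
      branch[1] choose=5:
        H0 returns 1782
        H1 returns 1782
        H2 returns [1782]
        H3 returns [[1782]]
= [[324], [594], [162], [297], [972], [1782]]

Answer: 6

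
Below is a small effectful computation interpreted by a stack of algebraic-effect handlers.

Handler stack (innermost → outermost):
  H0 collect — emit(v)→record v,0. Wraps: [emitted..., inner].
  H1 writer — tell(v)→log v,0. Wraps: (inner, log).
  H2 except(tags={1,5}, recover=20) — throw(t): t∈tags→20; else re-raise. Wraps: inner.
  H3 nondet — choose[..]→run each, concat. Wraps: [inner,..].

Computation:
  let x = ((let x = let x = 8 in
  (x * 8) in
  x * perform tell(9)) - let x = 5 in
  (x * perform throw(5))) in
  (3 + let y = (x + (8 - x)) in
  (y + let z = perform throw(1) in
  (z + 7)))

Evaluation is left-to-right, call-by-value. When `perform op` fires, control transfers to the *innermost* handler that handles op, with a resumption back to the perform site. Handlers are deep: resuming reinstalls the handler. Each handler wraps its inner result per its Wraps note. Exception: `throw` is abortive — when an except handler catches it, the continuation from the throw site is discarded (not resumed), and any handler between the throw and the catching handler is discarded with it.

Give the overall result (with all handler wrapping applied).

Working:
tell(9) @ H1 ⇒ log+=9
throw(5) @ H2 caught ⇒ 20
H3 returns [20]
= [20]

Answer: [20]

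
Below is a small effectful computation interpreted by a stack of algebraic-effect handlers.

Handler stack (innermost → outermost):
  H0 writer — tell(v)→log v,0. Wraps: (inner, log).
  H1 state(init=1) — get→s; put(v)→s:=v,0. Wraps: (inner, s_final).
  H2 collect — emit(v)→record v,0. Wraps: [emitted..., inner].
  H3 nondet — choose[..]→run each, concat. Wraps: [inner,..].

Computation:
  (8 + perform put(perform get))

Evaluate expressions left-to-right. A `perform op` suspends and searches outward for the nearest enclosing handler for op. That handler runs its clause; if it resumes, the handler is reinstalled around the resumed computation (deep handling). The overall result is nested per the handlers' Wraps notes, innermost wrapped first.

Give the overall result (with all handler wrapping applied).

Step-by-step:
get @ H1 ⇒ 1
put(1) @ H1 ⇒ s:=1
H0 returns (8, ())
H1 returns ((8, ()), 1)
H2 returns [((8, ()), 1)]
H3 returns [[((8, ()), 1)]]
= [[((8, ()), 1)]]

Answer: [[((8, ()), 1)]]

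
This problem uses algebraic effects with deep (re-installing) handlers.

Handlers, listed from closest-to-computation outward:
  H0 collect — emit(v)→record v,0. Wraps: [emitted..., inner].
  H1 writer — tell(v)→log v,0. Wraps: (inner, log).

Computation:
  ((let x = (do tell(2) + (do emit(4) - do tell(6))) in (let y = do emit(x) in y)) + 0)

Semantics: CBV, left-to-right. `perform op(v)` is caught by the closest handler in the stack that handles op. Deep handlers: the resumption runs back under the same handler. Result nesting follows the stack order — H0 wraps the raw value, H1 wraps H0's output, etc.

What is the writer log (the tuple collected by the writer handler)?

Answer: (2, 6)

Evaluation trace:
tell(2) @ H1 ⇒ log+=2
emit(4) @ H0 ⇒ out+=4
tell(6) @ H1 ⇒ log+=6
emit(0) @ H0 ⇒ out+=0
H0 returns [4, 0, 0]
H1 returns ([4, 0, 0], (2, 6))
= ([4, 0, 0], (2, 6))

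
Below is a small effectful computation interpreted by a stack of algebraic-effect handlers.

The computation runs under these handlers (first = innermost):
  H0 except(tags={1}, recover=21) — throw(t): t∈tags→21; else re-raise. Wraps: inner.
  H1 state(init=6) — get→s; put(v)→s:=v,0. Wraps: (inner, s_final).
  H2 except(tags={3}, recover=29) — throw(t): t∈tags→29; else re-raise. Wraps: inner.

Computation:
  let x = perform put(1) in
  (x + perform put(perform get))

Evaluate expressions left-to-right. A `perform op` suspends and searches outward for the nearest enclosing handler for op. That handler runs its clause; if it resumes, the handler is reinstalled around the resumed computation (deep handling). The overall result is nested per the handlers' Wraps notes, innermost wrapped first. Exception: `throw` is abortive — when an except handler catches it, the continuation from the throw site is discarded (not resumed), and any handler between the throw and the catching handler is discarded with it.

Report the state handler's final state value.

Working:
put(1) @ H1 ⇒ s:=1
get @ H1 ⇒ 1
put(1) @ H1 ⇒ s:=1
H0 returns 0
H1 returns (0, 1)
H2 returns (0, 1)
= (0, 1)

Answer: 1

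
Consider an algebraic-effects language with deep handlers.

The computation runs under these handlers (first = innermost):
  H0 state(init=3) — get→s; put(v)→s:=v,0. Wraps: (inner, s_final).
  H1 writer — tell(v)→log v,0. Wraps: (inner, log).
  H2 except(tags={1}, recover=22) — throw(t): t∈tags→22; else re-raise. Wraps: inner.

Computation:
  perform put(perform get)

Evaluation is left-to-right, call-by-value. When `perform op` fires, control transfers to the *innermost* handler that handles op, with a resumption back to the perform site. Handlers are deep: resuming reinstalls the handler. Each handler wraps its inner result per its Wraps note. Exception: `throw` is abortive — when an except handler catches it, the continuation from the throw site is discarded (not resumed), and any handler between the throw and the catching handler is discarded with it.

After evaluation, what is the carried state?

Answer: 3

Working:
get @ H0 ⇒ 3
put(3) @ H0 ⇒ s:=3
H0 returns (0, 3)
H1 returns ((0, 3), ())
H2 returns ((0, 3), ())
= ((0, 3), ())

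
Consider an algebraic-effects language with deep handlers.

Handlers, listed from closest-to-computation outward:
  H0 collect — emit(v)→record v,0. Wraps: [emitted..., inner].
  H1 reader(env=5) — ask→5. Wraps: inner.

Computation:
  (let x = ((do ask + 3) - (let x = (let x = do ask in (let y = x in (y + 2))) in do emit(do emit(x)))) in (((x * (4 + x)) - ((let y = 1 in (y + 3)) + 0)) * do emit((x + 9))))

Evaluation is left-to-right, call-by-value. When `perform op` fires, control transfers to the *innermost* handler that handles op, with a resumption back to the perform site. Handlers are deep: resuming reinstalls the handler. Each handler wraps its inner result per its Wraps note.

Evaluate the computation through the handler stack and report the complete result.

Working:
ask @ H1 ⇒ 5
ask @ H1 ⇒ 5
emit(7) @ H0 ⇒ out+=7
emit(0) @ H0 ⇒ out+=0
emit(17) @ H0 ⇒ out+=17
H0 returns [7, 0, 17, 0]
H1 returns [7, 0, 17, 0]
= [7, 0, 17, 0]

Answer: [7, 0, 17, 0]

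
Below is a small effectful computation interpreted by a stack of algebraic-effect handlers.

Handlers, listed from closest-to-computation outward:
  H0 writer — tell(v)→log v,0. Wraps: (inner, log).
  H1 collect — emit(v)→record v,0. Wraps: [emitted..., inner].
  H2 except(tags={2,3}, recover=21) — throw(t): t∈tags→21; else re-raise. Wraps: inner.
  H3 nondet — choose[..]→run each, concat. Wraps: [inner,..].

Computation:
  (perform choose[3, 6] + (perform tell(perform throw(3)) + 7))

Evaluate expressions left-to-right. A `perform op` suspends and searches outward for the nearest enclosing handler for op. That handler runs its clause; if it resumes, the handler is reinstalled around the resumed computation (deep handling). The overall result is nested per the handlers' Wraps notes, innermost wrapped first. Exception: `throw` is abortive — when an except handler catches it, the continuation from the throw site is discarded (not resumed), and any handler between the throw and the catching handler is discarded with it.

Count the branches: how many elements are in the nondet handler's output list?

Working:
choose[3, 6] @ H3
  branch[0] choose=3:
    throw(3) @ H2 caught ⇒ 21
    H3 returns [21]
  branch[1] choose=6:
    throw(3) @ H2 caught ⇒ 21
    H3 returns [21]
= [21, 21]

Answer: 2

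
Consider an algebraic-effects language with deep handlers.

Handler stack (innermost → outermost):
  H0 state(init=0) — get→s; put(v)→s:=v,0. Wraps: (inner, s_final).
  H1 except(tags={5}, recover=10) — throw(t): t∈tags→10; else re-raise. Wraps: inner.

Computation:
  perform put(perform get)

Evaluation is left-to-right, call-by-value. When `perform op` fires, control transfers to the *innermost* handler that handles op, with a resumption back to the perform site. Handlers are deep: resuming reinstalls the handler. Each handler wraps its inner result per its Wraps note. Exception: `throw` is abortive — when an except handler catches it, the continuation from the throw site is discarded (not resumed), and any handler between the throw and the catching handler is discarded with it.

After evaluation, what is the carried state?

Working:
get @ H0 ⇒ 0
put(0) @ H0 ⇒ s:=0
H0 returns (0, 0)
H1 returns (0, 0)
= (0, 0)

Answer: 0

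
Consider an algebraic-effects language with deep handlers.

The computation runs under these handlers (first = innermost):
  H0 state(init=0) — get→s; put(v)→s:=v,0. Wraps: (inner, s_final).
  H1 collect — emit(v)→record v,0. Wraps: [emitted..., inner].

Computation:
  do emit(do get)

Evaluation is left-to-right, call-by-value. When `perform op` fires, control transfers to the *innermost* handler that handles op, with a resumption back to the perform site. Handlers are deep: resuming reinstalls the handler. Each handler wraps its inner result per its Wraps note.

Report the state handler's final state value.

Step-by-step:
get @ H0 ⇒ 0
emit(0) @ H1 ⇒ out+=0
H0 returns (0, 0)
H1 returns [0, (0, 0)]
= [0, (0, 0)]

Answer: 0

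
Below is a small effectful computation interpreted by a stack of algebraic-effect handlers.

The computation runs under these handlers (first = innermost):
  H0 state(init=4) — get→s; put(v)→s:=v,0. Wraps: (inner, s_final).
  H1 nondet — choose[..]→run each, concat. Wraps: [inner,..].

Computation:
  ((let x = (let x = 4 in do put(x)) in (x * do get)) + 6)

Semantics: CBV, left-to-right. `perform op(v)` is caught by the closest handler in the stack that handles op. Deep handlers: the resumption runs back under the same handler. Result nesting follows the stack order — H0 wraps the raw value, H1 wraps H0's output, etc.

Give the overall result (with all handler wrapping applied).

Working:
put(4) @ H0 ⇒ s:=4
get @ H0 ⇒ 4
H0 returns (6, 4)
H1 returns [(6, 4)]
= [(6, 4)]

Answer: [(6, 4)]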